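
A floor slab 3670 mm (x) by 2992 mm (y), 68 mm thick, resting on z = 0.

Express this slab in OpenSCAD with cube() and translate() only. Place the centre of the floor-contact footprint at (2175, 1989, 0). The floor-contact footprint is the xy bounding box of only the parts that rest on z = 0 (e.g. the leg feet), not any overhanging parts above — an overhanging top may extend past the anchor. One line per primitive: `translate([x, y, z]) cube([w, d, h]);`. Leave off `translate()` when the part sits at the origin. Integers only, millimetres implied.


translate([340, 493, 0]) cube([3670, 2992, 68]);


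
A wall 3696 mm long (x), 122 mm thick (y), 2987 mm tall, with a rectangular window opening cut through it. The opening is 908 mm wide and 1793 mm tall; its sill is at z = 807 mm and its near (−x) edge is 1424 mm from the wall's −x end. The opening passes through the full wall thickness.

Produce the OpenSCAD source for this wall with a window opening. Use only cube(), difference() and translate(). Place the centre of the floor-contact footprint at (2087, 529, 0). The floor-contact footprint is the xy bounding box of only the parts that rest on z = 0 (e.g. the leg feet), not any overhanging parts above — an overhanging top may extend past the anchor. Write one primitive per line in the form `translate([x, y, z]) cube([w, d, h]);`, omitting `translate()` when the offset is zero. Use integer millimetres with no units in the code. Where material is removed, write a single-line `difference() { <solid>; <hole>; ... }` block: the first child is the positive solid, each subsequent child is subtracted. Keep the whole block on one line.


difference() { translate([239, 468, 0]) cube([3696, 122, 2987]); translate([1663, 468, 807]) cube([908, 122, 1793]); }


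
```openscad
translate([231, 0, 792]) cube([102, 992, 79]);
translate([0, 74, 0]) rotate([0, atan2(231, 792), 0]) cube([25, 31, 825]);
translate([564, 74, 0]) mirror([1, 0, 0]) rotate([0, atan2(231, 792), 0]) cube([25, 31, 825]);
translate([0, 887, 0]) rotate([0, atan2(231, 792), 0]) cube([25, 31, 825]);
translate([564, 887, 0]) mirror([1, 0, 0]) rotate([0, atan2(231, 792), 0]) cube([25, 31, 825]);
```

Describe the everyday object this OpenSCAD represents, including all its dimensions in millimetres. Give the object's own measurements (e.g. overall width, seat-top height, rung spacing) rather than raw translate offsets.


A sawhorse. A 102×992×79 mm beam (x, y, z) sits on two A-frame leg pairs. Each pair is two raked legs of 25×31 mm section (31 mm along y) splaying symmetrically in x. Each leg rises 792 mm vertically over 231 mm of horizontal reach and is 825 mm long along its own axis. Every leg's outer bottom edge rests on the floor and its outer top edge meets a bottom edge of the beam — the left legs (tilting toward +x) meet the beam's −x bottom edge, the right legs (their mirror images, tilting toward −x) meet its +x bottom edge — so the leg tops tuck under the beam, the beam's underside is 792 mm above the floor, and the feet are 564 mm apart outside-to-outside with the beam centred between them. The two leg pairs are set in 74 mm from either end of the beam.


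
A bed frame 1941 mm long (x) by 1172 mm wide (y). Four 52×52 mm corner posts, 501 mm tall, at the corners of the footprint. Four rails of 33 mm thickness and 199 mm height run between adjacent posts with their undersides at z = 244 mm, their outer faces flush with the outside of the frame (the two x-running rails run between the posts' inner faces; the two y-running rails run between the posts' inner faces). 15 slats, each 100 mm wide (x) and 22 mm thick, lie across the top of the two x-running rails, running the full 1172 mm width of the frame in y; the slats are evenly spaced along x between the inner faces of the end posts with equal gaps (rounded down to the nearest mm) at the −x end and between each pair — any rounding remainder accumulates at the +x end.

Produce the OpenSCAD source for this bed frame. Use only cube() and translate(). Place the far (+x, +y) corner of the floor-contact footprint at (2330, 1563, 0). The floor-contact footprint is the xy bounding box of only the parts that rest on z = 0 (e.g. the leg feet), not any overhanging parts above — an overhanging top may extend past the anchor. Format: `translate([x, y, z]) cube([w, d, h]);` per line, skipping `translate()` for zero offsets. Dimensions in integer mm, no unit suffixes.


translate([389, 391, 0]) cube([52, 52, 501]);
translate([389, 1511, 0]) cube([52, 52, 501]);
translate([2278, 391, 0]) cube([52, 52, 501]);
translate([2278, 1511, 0]) cube([52, 52, 501]);
translate([441, 391, 244]) cube([1837, 33, 199]);
translate([441, 1530, 244]) cube([1837, 33, 199]);
translate([389, 443, 244]) cube([33, 1068, 199]);
translate([2297, 443, 244]) cube([33, 1068, 199]);
translate([462, 391, 443]) cube([100, 1172, 22]);
translate([583, 391, 443]) cube([100, 1172, 22]);
translate([704, 391, 443]) cube([100, 1172, 22]);
translate([825, 391, 443]) cube([100, 1172, 22]);
translate([946, 391, 443]) cube([100, 1172, 22]);
translate([1067, 391, 443]) cube([100, 1172, 22]);
translate([1188, 391, 443]) cube([100, 1172, 22]);
translate([1309, 391, 443]) cube([100, 1172, 22]);
translate([1430, 391, 443]) cube([100, 1172, 22]);
translate([1551, 391, 443]) cube([100, 1172, 22]);
translate([1672, 391, 443]) cube([100, 1172, 22]);
translate([1793, 391, 443]) cube([100, 1172, 22]);
translate([1914, 391, 443]) cube([100, 1172, 22]);
translate([2035, 391, 443]) cube([100, 1172, 22]);
translate([2156, 391, 443]) cube([100, 1172, 22]);


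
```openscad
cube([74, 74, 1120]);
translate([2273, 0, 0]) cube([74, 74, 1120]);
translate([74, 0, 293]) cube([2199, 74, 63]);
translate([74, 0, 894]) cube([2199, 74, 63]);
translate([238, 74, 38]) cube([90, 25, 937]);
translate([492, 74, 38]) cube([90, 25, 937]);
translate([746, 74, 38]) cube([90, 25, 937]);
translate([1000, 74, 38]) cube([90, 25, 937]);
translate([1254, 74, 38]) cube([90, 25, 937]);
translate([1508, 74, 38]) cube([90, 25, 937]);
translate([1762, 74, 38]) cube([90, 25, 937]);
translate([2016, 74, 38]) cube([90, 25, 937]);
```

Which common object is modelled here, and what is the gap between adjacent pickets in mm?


A fence section. The picket gap is 164 mm.

Two posts, two rails, 8 pickets — a fence section. Span 2199 mm holds 8 pickets of 90 mm with 9 equal gaps: ⌊(2199 − 8·90) / 9⌋ = 164 mm.


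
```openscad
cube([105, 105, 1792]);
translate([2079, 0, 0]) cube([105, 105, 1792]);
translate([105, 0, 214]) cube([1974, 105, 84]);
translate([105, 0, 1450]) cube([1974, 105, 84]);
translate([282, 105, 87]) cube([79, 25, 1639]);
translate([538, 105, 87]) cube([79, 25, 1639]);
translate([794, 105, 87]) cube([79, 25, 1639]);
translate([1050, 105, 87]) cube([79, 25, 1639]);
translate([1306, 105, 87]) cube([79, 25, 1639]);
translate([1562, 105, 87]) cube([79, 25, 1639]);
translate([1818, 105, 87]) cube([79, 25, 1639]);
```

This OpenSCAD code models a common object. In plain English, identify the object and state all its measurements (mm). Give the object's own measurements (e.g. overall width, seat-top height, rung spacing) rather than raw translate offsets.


A fence section. Two 105×105 mm posts, 1792 mm tall, stand on the floor with a clear span of 1974 mm between their inner faces. Two horizontal rails of 105×84 mm section span the gap between the posts with their undersides at z = 214 mm and z = 1450 mm, flush with the posts' −y face. 7 pickets, each 79 mm wide, 25 mm thick and 1639 mm tall, are fixed to the +y face of the rails with their bottoms at z = 87 mm, spaced across the span with a 177 mm gap after the −x post and between neighbouring pickets, with 182 mm left before the +x post.


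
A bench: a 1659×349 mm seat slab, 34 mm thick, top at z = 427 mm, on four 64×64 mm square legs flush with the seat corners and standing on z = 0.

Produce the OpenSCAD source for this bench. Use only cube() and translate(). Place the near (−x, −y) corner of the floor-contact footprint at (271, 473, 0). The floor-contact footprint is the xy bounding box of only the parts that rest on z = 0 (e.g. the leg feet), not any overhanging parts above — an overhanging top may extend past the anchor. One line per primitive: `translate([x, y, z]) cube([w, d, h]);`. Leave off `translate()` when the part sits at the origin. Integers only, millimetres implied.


// leg_h = 427 − 34 = 393
translate([271, 473, 393]) cube([1659, 349, 34]);
translate([271, 473, 0]) cube([64, 64, 393]);
translate([271, 758, 0]) cube([64, 64, 393]);
translate([1866, 473, 0]) cube([64, 64, 393]);
translate([1866, 758, 0]) cube([64, 64, 393]);


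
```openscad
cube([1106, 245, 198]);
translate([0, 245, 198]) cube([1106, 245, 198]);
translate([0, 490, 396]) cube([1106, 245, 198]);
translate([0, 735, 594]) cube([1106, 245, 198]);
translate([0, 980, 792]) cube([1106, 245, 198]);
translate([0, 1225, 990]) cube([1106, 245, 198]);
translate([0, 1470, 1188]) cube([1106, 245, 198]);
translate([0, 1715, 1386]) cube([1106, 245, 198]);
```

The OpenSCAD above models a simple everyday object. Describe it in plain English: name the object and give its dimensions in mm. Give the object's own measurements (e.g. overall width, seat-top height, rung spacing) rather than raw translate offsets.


A straight staircase of 8 solid steps. Each step is 1106 mm wide (x), 245 mm deep (y, the going) and 198 mm tall (the rise). The first step rests on the floor; each subsequent step sits one going further in +y and one rise higher in +z, directly behind and above the previous step with no overlap.


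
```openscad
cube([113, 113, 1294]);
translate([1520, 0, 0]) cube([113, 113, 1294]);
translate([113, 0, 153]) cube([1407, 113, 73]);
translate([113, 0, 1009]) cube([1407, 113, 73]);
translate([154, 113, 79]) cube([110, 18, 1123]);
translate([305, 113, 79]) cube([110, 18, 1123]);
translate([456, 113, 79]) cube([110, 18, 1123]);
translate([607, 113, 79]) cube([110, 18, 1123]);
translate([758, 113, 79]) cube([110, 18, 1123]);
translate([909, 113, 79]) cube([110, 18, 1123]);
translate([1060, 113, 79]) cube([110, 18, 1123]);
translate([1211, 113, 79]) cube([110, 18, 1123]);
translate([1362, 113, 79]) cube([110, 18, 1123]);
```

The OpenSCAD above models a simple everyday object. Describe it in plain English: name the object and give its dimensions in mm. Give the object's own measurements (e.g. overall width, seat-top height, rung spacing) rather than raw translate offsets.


A fence section. Two 113×113 mm posts, 1294 mm tall, stand on the floor with a clear span of 1407 mm between their inner faces. Two horizontal rails of 113×73 mm section span the gap between the posts with their undersides at z = 153 mm and z = 1009 mm, flush with the posts' −y face. 9 pickets, each 110 mm wide, 18 mm thick and 1123 mm tall, are fixed to the +y face of the rails with their bottoms at z = 79 mm, spaced across the span with a 41 mm gap after the −x post and between neighbouring pickets, with 48 mm left before the +x post.


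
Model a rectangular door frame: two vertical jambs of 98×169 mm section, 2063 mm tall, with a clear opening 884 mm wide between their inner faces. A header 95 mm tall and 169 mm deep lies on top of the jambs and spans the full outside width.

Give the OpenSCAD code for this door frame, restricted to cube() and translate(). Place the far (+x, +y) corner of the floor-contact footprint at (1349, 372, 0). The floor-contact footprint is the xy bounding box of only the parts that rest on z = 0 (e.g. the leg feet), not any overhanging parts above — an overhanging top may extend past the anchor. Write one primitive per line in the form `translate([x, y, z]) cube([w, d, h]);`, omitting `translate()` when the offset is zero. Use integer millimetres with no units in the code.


translate([269, 203, 0]) cube([98, 169, 2063]);
translate([1251, 203, 0]) cube([98, 169, 2063]);
translate([269, 203, 2063]) cube([1080, 169, 95]);


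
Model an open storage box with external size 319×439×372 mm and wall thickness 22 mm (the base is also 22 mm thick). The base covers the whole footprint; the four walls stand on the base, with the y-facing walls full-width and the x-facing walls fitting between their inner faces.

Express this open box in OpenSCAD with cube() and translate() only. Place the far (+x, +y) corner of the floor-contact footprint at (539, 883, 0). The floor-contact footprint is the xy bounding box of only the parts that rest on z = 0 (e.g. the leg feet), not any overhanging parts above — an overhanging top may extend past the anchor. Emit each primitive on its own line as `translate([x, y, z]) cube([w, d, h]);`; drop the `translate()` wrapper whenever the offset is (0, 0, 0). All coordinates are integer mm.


translate([220, 444, 0]) cube([319, 439, 22]);
translate([220, 444, 22]) cube([319, 22, 350]);
translate([220, 861, 22]) cube([319, 22, 350]);
translate([220, 466, 22]) cube([22, 395, 350]);
translate([517, 466, 22]) cube([22, 395, 350]);


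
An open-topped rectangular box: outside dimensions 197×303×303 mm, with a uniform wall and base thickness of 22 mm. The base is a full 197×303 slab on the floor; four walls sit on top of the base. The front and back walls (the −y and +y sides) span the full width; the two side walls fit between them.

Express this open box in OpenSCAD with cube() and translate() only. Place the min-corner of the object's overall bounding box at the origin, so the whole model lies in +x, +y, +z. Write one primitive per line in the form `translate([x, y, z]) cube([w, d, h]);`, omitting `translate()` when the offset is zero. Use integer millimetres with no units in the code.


cube([197, 303, 22]);
translate([0, 0, 22]) cube([197, 22, 281]);
translate([0, 281, 22]) cube([197, 22, 281]);
translate([0, 22, 22]) cube([22, 259, 281]);
translate([175, 22, 22]) cube([22, 259, 281]);


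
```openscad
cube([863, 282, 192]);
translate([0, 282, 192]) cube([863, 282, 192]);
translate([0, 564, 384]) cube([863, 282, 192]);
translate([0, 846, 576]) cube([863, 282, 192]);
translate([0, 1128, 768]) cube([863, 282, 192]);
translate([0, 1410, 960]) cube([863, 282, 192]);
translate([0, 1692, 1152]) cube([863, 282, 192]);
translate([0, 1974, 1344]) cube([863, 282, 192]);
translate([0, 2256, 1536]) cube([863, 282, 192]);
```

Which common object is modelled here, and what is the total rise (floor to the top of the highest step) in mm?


A staircase. The total rise is 1728 mm.

9 identical blocks, each offset up and back from the previous — a staircase. Each step is 192 mm tall and there are 9 of them, so the total rise is 9 × 192 = 1728 mm.


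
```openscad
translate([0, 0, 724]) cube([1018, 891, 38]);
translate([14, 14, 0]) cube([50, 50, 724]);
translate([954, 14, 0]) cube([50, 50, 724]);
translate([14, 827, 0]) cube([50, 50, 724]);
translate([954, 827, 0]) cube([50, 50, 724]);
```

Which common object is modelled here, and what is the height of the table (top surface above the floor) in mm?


A table. The table height is 762 mm.

A 1018×891×38 slab sits at z = 724 on four 50 mm square posts — a table. The top surface is at 724 + 38 = 762 mm.


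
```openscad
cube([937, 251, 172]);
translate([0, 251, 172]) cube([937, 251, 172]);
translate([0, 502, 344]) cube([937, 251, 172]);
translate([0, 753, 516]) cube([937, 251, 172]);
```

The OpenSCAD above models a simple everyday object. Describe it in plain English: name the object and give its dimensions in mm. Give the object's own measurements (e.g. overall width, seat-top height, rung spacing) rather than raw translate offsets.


A straight staircase of 4 solid steps. Each step is 937 mm wide (x), 251 mm deep (y, the going) and 172 mm tall (the rise). The first step rests on the floor; each subsequent step sits one going further in +y and one rise higher in +z, directly behind and above the previous step with no overlap.


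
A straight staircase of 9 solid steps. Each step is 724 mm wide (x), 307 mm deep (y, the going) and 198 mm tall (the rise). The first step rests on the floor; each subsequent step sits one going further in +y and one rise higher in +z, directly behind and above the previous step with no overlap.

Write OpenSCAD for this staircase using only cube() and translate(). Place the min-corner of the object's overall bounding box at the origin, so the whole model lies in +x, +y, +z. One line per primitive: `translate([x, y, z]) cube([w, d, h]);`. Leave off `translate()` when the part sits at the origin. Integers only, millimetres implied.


cube([724, 307, 198]);
translate([0, 307, 198]) cube([724, 307, 198]);
translate([0, 614, 396]) cube([724, 307, 198]);
translate([0, 921, 594]) cube([724, 307, 198]);
translate([0, 1228, 792]) cube([724, 307, 198]);
translate([0, 1535, 990]) cube([724, 307, 198]);
translate([0, 1842, 1188]) cube([724, 307, 198]);
translate([0, 2149, 1386]) cube([724, 307, 198]);
translate([0, 2456, 1584]) cube([724, 307, 198]);


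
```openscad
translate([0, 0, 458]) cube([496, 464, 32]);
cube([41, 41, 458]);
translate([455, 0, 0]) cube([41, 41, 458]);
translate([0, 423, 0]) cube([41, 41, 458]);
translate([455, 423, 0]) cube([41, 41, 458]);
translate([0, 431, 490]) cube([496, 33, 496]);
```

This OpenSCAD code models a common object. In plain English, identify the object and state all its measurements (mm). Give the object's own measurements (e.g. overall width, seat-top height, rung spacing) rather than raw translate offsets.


A chair. The seat is a 496×464×32 mm slab with its top at z = 490 mm, on four 41×41 mm corner legs (flush with the seat edges, standing on z = 0). A flat backrest 33 mm thick, 496 mm tall, spans the full seat width and rises from the seat top along its +y edge, rear face flush with the rear of the seat.


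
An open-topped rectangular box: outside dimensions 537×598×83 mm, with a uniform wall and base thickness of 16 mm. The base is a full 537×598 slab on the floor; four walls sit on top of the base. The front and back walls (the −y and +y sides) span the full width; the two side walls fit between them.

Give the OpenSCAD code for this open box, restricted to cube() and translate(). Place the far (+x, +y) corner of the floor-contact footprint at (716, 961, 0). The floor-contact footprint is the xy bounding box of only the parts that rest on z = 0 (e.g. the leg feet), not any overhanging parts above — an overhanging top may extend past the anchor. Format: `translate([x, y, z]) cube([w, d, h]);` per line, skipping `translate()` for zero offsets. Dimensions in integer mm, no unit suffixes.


translate([179, 363, 0]) cube([537, 598, 16]);
translate([179, 363, 16]) cube([537, 16, 67]);
translate([179, 945, 16]) cube([537, 16, 67]);
translate([179, 379, 16]) cube([16, 566, 67]);
translate([700, 379, 16]) cube([16, 566, 67]);


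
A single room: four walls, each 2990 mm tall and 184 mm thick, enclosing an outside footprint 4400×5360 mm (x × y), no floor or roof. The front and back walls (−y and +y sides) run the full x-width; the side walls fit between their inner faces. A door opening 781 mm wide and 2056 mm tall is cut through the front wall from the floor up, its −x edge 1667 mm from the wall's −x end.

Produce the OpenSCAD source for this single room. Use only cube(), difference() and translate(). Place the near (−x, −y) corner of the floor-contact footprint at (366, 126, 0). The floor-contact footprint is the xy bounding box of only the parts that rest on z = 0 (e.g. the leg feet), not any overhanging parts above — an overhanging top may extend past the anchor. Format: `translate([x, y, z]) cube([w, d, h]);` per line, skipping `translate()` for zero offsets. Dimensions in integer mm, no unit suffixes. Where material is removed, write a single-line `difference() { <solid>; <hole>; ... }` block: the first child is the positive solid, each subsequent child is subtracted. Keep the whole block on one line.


difference() { translate([366, 126, 0]) cube([4400, 184, 2990]); translate([2033, 126, 0]) cube([781, 184, 2056]); }
translate([366, 5302, 0]) cube([4400, 184, 2990]);
translate([366, 310, 0]) cube([184, 4992, 2990]);
translate([4582, 310, 0]) cube([184, 4992, 2990]);


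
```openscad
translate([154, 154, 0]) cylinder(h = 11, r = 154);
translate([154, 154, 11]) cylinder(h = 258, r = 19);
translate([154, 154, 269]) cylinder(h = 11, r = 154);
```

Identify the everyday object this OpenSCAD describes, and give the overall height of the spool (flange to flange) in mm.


A spool. The overall height is 280 mm.

Three coaxial cylinders, large–small–large — a spool. Two 11 mm flanges and a 258 mm core give 11 + 258 + 11 = 280 mm.


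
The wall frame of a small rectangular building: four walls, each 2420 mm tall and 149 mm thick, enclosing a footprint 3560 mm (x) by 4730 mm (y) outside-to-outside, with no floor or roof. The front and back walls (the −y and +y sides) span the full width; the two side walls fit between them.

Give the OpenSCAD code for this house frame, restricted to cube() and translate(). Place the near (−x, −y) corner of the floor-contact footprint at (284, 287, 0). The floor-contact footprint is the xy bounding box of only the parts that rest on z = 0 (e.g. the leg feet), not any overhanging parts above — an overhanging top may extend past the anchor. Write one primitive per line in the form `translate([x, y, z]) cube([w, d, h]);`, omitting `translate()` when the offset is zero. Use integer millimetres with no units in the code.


translate([284, 287, 0]) cube([3560, 149, 2420]);
translate([284, 4868, 0]) cube([3560, 149, 2420]);
translate([284, 436, 0]) cube([149, 4432, 2420]);
translate([3695, 436, 0]) cube([149, 4432, 2420]);


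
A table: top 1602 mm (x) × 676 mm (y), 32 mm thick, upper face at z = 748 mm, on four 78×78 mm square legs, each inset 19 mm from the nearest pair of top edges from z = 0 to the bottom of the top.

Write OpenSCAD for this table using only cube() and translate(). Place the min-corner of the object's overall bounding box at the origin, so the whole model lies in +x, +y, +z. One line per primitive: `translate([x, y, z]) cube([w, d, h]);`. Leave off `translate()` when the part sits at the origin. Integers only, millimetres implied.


translate([0, 0, 716]) cube([1602, 676, 32]);
translate([19, 19, 0]) cube([78, 78, 716]);
translate([1505, 19, 0]) cube([78, 78, 716]);
translate([19, 579, 0]) cube([78, 78, 716]);
translate([1505, 579, 0]) cube([78, 78, 716]);


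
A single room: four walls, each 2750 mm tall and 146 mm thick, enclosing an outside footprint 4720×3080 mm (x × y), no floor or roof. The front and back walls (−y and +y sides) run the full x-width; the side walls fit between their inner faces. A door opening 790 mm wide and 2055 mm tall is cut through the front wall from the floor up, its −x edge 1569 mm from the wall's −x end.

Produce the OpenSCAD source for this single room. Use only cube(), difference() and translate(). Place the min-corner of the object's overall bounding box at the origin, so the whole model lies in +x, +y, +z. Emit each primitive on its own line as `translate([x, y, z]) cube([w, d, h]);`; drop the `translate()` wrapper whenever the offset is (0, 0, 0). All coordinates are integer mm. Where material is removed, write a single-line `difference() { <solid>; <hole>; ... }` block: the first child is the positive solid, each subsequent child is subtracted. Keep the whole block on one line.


difference() { cube([4720, 146, 2750]); translate([1569, 0, 0]) cube([790, 146, 2055]); }
translate([0, 2934, 0]) cube([4720, 146, 2750]);
translate([0, 146, 0]) cube([146, 2788, 2750]);
translate([4574, 146, 0]) cube([146, 2788, 2750]);


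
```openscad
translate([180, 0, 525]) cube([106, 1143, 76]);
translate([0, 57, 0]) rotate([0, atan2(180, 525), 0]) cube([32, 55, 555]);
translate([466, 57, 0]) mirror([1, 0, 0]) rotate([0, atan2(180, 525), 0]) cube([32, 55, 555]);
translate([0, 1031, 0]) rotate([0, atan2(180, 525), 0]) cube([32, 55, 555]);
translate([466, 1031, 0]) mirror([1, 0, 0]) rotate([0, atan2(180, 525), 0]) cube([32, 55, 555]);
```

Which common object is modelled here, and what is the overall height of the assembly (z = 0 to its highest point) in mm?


A sawhorse. The overall height is 601 mm.

A beam across two mirrored pairs of raked legs — a sawhorse. The beam's underside is at z = 525 (matching the legs' vertical rise in atan2(180, 525)) and the beam is 76 mm tall, so its top is at 525 + 76 = 601 mm. The raked legs top out at the beam's underside, so that is the highest point.


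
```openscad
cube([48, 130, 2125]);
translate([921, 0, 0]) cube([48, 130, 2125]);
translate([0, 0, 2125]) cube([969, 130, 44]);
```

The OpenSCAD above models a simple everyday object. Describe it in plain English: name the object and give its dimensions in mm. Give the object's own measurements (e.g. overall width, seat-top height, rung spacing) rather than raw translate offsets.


A door frame. The clear opening is 873 mm wide and 2125 mm high. Two 48 mm wide jambs, 130 mm deep, stand either side of the opening from the floor to the top of the opening. A 44 mm thick head sits across the top of both jambs, spanning the full outside width of the frame.


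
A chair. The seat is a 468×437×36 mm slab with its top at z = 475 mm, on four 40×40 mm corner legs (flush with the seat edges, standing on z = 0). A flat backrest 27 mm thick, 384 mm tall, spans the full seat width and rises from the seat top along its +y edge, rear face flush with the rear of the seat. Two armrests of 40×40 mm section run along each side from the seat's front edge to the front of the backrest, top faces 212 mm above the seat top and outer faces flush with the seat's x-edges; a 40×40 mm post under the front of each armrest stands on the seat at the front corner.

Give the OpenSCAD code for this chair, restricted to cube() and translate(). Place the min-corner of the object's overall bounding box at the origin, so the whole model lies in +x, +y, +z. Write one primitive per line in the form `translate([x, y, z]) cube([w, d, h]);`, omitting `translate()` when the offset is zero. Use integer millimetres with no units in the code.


translate([0, 0, 439]) cube([468, 437, 36]);
cube([40, 40, 439]);
translate([428, 0, 0]) cube([40, 40, 439]);
translate([0, 397, 0]) cube([40, 40, 439]);
translate([428, 397, 0]) cube([40, 40, 439]);
translate([0, 410, 475]) cube([468, 27, 384]);
translate([0, 0, 647]) cube([40, 410, 40]);
translate([428, 0, 647]) cube([40, 410, 40]);
translate([0, 0, 475]) cube([40, 40, 172]);
translate([428, 0, 475]) cube([40, 40, 172]);


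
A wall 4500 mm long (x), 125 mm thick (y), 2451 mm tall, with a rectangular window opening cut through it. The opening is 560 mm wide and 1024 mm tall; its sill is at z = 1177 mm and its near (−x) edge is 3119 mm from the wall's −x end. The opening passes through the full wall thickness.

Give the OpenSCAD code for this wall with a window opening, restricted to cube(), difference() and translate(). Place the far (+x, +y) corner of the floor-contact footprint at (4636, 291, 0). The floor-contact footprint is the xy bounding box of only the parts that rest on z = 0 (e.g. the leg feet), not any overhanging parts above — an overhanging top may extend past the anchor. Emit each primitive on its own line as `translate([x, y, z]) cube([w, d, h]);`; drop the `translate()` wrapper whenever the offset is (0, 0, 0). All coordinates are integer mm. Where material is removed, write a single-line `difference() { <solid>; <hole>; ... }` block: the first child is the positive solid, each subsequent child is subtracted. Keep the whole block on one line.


difference() { translate([136, 166, 0]) cube([4500, 125, 2451]); translate([3255, 166, 1177]) cube([560, 125, 1024]); }


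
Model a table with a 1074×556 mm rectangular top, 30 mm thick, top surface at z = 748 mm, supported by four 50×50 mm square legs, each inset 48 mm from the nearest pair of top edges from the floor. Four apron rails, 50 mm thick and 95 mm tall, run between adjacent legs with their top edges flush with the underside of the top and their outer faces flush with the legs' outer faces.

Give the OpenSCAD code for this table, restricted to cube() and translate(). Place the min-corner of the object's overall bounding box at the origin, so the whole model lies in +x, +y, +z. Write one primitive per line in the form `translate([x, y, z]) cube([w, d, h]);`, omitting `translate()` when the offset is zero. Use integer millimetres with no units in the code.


translate([0, 0, 718]) cube([1074, 556, 30]);
translate([48, 48, 0]) cube([50, 50, 718]);
translate([976, 48, 0]) cube([50, 50, 718]);
translate([48, 458, 0]) cube([50, 50, 718]);
translate([976, 458, 0]) cube([50, 50, 718]);
translate([98, 48, 623]) cube([878, 50, 95]);
translate([98, 458, 623]) cube([878, 50, 95]);
translate([48, 98, 623]) cube([50, 360, 95]);
translate([976, 98, 623]) cube([50, 360, 95]);


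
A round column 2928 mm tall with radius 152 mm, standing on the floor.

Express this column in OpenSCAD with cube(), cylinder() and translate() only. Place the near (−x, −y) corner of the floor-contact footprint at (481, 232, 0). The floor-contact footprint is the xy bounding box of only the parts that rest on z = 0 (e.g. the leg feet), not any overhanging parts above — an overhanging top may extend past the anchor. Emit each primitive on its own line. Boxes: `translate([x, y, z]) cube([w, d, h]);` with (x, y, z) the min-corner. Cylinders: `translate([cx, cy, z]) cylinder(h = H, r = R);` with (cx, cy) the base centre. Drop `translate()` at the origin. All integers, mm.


translate([633, 384, 0]) cylinder(h = 2928, r = 152);


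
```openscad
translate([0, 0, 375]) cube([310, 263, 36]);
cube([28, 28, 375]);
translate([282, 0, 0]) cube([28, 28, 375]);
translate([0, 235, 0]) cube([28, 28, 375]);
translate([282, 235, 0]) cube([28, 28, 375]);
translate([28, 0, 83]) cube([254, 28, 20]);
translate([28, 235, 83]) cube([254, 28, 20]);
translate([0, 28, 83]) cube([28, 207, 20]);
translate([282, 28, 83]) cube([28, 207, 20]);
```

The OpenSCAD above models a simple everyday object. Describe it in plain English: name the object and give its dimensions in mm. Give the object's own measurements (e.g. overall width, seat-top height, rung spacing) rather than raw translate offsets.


A four-legged stool. The seat is a 310×263×36 mm slab whose top surface is at z = 411 mm; four square legs, each 28×28 mm in cross-section, run from the floor (z = 0) to the underside of the seat, each flush with a corner of the seat. Four stretchers, 28 mm wide and 20 mm tall, connect adjacent legs with their undersides at z = 83 mm, each running between the inner faces of the legs it joins and aligned with the legs' outer faces on the other axis.


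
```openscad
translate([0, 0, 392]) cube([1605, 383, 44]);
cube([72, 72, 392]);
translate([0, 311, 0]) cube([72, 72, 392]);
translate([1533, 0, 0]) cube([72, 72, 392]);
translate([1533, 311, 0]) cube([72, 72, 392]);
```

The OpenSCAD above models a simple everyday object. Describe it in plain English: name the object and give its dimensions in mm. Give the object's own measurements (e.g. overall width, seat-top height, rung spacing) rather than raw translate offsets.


A long wooden bench with a 1605 mm (x) × 383 mm (y) seat, 44 mm thick, its top surface 436 mm above the floor. Four 72 mm square legs at the seat corners, flush with the edges, run from z = 0 to the seat underside.


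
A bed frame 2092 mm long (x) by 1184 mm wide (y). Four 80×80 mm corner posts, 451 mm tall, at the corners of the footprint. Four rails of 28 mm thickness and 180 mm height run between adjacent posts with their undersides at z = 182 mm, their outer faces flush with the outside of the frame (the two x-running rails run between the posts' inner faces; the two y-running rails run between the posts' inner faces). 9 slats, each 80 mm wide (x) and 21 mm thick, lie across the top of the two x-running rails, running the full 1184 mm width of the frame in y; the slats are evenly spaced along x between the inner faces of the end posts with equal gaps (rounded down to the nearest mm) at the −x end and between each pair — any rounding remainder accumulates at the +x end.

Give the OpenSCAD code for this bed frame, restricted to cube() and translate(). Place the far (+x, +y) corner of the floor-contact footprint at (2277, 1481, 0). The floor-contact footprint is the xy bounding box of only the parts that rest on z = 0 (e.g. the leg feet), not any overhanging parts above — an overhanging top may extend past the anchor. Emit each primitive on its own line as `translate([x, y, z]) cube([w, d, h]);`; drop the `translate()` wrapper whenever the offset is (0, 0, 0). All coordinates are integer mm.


translate([185, 297, 0]) cube([80, 80, 451]);
translate([185, 1401, 0]) cube([80, 80, 451]);
translate([2197, 297, 0]) cube([80, 80, 451]);
translate([2197, 1401, 0]) cube([80, 80, 451]);
translate([265, 297, 182]) cube([1932, 28, 180]);
translate([265, 1453, 182]) cube([1932, 28, 180]);
translate([185, 377, 182]) cube([28, 1024, 180]);
translate([2249, 377, 182]) cube([28, 1024, 180]);
translate([386, 297, 362]) cube([80, 1184, 21]);
translate([587, 297, 362]) cube([80, 1184, 21]);
translate([788, 297, 362]) cube([80, 1184, 21]);
translate([989, 297, 362]) cube([80, 1184, 21]);
translate([1190, 297, 362]) cube([80, 1184, 21]);
translate([1391, 297, 362]) cube([80, 1184, 21]);
translate([1592, 297, 362]) cube([80, 1184, 21]);
translate([1793, 297, 362]) cube([80, 1184, 21]);
translate([1994, 297, 362]) cube([80, 1184, 21]);


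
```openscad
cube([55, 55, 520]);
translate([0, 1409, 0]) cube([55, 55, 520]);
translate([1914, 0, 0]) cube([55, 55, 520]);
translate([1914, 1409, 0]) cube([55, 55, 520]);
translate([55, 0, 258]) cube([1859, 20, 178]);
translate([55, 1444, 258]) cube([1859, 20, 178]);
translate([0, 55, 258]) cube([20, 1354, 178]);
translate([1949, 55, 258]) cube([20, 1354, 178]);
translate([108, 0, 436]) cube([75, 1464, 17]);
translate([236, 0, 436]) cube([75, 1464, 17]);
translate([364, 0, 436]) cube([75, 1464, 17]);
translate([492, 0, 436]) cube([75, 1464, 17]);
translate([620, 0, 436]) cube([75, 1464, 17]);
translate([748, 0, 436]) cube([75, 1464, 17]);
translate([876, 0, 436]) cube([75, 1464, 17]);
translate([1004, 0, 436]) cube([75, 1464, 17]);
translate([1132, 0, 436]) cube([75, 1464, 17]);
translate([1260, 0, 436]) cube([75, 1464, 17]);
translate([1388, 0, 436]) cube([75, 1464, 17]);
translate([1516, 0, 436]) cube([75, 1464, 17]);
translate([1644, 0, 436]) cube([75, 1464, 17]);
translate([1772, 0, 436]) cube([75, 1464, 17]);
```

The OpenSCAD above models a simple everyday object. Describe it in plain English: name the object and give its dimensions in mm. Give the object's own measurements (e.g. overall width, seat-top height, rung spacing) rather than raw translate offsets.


A bed frame 1969 mm long (x) by 1464 mm wide (y). Four 55×55 mm corner posts, 520 mm tall, at the corners of the footprint. Four rails of 20 mm thickness and 178 mm height run between adjacent posts with their undersides at z = 258 mm, their outer faces flush with the outside of the frame (the two x-running rails run between the posts' inner faces; the two y-running rails run between the posts' inner faces). 14 slats, each 75 mm wide (x) and 17 mm thick, lie across the top of the two x-running rails, running the full 1464 mm width of the frame in y; along x they sit between the end posts with a 53 mm gap after the −x posts and between neighbouring slats, leaving 67 mm before the +x posts.


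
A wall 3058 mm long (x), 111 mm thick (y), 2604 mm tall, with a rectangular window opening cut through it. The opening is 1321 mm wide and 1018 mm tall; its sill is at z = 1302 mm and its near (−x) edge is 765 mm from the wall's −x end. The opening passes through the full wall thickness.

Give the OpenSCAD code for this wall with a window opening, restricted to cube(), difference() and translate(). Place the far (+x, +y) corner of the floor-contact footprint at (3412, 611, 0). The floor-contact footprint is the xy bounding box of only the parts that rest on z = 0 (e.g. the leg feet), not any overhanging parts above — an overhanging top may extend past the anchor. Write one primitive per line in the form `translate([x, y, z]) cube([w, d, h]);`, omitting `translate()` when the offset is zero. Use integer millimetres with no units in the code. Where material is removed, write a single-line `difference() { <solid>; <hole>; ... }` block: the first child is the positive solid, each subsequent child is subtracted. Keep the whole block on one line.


difference() { translate([354, 500, 0]) cube([3058, 111, 2604]); translate([1119, 500, 1302]) cube([1321, 111, 1018]); }


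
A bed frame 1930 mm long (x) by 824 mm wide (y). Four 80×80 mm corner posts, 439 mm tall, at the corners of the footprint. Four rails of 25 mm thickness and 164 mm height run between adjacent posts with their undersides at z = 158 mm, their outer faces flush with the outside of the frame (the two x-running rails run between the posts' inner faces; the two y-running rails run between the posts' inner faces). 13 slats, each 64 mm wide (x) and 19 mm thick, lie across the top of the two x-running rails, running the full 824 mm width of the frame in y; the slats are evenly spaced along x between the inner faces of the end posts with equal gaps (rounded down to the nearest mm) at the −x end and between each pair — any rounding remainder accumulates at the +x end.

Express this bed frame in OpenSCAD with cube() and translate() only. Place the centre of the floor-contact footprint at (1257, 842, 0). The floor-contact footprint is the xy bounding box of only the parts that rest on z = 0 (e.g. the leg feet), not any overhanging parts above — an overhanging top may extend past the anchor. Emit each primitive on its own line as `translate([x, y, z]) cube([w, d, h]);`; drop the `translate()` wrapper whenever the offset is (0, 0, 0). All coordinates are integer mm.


translate([292, 430, 0]) cube([80, 80, 439]);
translate([292, 1174, 0]) cube([80, 80, 439]);
translate([2142, 430, 0]) cube([80, 80, 439]);
translate([2142, 1174, 0]) cube([80, 80, 439]);
translate([372, 430, 158]) cube([1770, 25, 164]);
translate([372, 1229, 158]) cube([1770, 25, 164]);
translate([292, 510, 158]) cube([25, 664, 164]);
translate([2197, 510, 158]) cube([25, 664, 164]);
translate([439, 430, 322]) cube([64, 824, 19]);
translate([570, 430, 322]) cube([64, 824, 19]);
translate([701, 430, 322]) cube([64, 824, 19]);
translate([832, 430, 322]) cube([64, 824, 19]);
translate([963, 430, 322]) cube([64, 824, 19]);
translate([1094, 430, 322]) cube([64, 824, 19]);
translate([1225, 430, 322]) cube([64, 824, 19]);
translate([1356, 430, 322]) cube([64, 824, 19]);
translate([1487, 430, 322]) cube([64, 824, 19]);
translate([1618, 430, 322]) cube([64, 824, 19]);
translate([1749, 430, 322]) cube([64, 824, 19]);
translate([1880, 430, 322]) cube([64, 824, 19]);
translate([2011, 430, 322]) cube([64, 824, 19]);


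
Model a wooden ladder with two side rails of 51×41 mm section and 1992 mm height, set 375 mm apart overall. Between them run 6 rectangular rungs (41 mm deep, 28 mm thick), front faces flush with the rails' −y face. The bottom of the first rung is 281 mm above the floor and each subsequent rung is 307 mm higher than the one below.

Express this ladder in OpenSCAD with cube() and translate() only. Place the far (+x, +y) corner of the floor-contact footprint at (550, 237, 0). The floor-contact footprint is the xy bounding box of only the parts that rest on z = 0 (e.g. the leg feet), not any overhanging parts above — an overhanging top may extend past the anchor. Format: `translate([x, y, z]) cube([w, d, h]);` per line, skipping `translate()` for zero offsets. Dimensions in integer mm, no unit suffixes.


translate([175, 196, 0]) cube([51, 41, 1992]);
translate([499, 196, 0]) cube([51, 41, 1992]);
translate([226, 196, 281]) cube([273, 41, 28]);
translate([226, 196, 588]) cube([273, 41, 28]);
translate([226, 196, 895]) cube([273, 41, 28]);
translate([226, 196, 1202]) cube([273, 41, 28]);
translate([226, 196, 1509]) cube([273, 41, 28]);
translate([226, 196, 1816]) cube([273, 41, 28]);


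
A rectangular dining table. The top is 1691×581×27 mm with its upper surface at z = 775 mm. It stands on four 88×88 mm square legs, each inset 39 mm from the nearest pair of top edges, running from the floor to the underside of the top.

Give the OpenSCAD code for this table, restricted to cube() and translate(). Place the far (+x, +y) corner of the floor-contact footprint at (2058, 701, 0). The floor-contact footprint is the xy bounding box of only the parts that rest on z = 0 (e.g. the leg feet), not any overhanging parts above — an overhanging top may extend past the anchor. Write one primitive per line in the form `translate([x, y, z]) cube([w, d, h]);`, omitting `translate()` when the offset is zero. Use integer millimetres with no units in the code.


translate([406, 159, 748]) cube([1691, 581, 27]);
translate([445, 198, 0]) cube([88, 88, 748]);
translate([1970, 198, 0]) cube([88, 88, 748]);
translate([445, 613, 0]) cube([88, 88, 748]);
translate([1970, 613, 0]) cube([88, 88, 748]);
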